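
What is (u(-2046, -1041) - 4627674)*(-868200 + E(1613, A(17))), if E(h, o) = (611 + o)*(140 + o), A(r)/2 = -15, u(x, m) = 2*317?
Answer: 3721482001600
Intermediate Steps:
u(x, m) = 634
A(r) = -30 (A(r) = 2*(-15) = -30)
E(h, o) = (140 + o)*(611 + o)
(u(-2046, -1041) - 4627674)*(-868200 + E(1613, A(17))) = (634 - 4627674)*(-868200 + (85540 + (-30)² + 751*(-30))) = -4627040*(-868200 + (85540 + 900 - 22530)) = -4627040*(-868200 + 63910) = -4627040*(-804290) = 3721482001600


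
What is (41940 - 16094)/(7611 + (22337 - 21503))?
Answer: 25846/8445 ≈ 3.0605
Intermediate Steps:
(41940 - 16094)/(7611 + (22337 - 21503)) = 25846/(7611 + 834) = 25846/8445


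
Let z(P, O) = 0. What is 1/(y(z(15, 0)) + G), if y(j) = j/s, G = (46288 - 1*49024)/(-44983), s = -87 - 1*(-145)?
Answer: 44983/2736 ≈ 16.441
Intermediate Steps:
s = 58 (s = -87 + 145 = 58)
G = 2736/44983 (G = (46288 - 49024)*(-1/44983) = -2736*(-1/44983) = 2736/44983 ≈ 0.060823)
y(j) = j/58
1/(y(z(15, 0)) + G) = 1/((1/58)*0 + 2736/44983) = 1/(0 + 2736/44983) = 1/(2736/44983) = 44983/2736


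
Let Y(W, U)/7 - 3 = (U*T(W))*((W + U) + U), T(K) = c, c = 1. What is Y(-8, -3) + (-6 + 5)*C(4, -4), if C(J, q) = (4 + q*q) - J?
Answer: 299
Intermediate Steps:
T(K) = 1
C(J, q) = 4 + q**2 - J (C(J, q) = (4 + q**2) - J = 4 + q**2 - J)
Y(W, U) = 21 + 7*U*(W + 2*U) (Y(W, U) = 21 + 7*((U*1)*((W + U) + U)) = 21 + 7*(U*((U + W) + U)) = 21 + 7*(U*(W + 2*U)) = 21 + 7*U*(W + 2*U))
Y(-8, -3) + (-6 + 5)*C(4, -4) = (21 + 14*(-3)**2 + 7*(-3)*(-8)) + (-6 + 5)*(4 + (-4)**2 - 1*4) = (21 + 14*9 + 168) - (4 + 16 - 4) = (21 + 126 + 168) - 1*16 = 315 - 16 = 299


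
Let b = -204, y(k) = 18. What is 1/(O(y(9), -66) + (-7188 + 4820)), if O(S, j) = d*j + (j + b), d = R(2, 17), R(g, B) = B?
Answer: -1/3760 ≈ -0.00026596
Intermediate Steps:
d = 17
O(S, j) = -204 + 18*j (O(S, j) = 17*j + (j - 204) = 17*j + (-204 + j) = -204 + 18*j)
1/(O(y(9), -66) + (-7188 + 4820)) = 1/((-204 + 18*(-66)) + (-7188 + 4820)) = 1/((-204 - 1188) - 2368) = 1/(-1392 - 2368) = 1/(-3760) = -1/3760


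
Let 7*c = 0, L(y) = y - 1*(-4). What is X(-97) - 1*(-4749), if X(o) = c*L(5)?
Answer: 4749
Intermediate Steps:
L(y) = 4 + y (L(y) = y + 4 = 4 + y)
c = 0 (c = (⅐)*0 = 0)
X(o) = 0 (X(o) = 0*(4 + 5) = 0*9 = 0)
X(-97) - 1*(-4749) = 0 - 1*(-4749) = 0 + 4749 = 4749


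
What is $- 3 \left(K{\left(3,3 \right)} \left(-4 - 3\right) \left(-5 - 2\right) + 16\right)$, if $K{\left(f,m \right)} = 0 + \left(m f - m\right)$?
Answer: $-930$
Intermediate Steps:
$K{\left(f,m \right)} = - m + f m$ ($K{\left(f,m \right)} = 0 + \left(f m - m\right) = 0 + \left(- m + f m\right) = - m + f m$)
$- 3 \left(K{\left(3,3 \right)} \left(-4 - 3\right) \left(-5 - 2\right) + 16\right) = - 3 \left(3 \left(-1 + 3\right) \left(-4 - 3\right) \left(-5 - 2\right) + 16\right) = - 3 \left(3 \cdot 2 \left(\left(-7\right) \left(-7\right)\right) + 16\right) = - 3 \left(6 \cdot 49 + 16\right) = - 3 \left(294 + 16\right) = \left(-3\right) 310 = -930$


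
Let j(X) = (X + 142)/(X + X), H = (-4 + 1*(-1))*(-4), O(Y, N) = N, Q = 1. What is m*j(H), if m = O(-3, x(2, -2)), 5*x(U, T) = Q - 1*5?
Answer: -81/25 ≈ -3.2400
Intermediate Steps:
x(U, T) = -⅘ (x(U, T) = (1 - 1*5)/5 = (1 - 5)/5 = (⅕)*(-4) = -⅘)
m = -⅘ ≈ -0.80000
H = 20 (H = (-4 - 1)*(-4) = -5*(-4) = 20)
j(X) = (142 + X)/(2*X) (j(X) = (142 + X)/((2*X)) = (142 + X)*(1/(2*X)) = (142 + X)/(2*X))
m*j(H) = -2*(142 + 20)/(5*20) = -2*162/(5*20) = -⅘*81/20 = -81/25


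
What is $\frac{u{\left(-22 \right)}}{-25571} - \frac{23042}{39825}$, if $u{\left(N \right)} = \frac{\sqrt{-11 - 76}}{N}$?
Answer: $- \frac{23042}{39825} + \frac{i \sqrt{87}}{562562} \approx -0.57858 + 1.658 \cdot 10^{-5} i$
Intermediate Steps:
$u{\left(N \right)} = \frac{i \sqrt{87}}{N}$ ($u{\left(N \right)} = \frac{\sqrt{-87}}{N} = \frac{i \sqrt{87}}{N}$)
$\frac{u{\left(-22 \right)}}{-25571} - \frac{23042}{39825} = \frac{i \sqrt{87} \frac{1}{-22}}{-25571} - \frac{23042}{39825} = i \sqrt{87} \left(- \frac{1}{22}\right) \left(- \frac{1}{25571}\right) - \frac{23042}{39825} = - \frac{i \sqrt{87}}{22} \left(- \frac{1}{25571}\right) - \frac{23042}{39825} = \frac{i \sqrt{87}}{562562} - \frac{23042}{39825} = - \frac{23042}{39825} + \frac{i \sqrt{87}}{562562}$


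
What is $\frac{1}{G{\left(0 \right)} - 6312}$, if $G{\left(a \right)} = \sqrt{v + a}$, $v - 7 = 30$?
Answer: $- \frac{6312}{39841307} - \frac{\sqrt{37}}{39841307} \approx -0.00015858$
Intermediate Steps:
$v = 37$ ($v = 7 + 30 = 37$)
$G{\left(a \right)} = \sqrt{37 + a}$
$\frac{1}{G{\left(0 \right)} - 6312} = \frac{1}{\sqrt{37 + 0} - 6312} = \frac{1}{\sqrt{37} - 6312} = \frac{1}{-6312 + \sqrt{37}}$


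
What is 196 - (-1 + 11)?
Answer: 186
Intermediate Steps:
196 - (-1 + 11) = 196 - 1*10 = 196 - 10 = 186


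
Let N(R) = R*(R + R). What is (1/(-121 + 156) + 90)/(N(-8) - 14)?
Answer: 3151/3990 ≈ 0.78972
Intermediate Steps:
N(R) = 2*R**2 (N(R) = R*(2*R) = 2*R**2)
(1/(-121 + 156) + 90)/(N(-8) - 14) = (1/(-121 + 156) + 90)/(2*(-8)**2 - 14) = (1/35 + 90)/(2*64 - 14) = (1/35 + 90)/(128 - 14) = (3151/35)/114 = (3151/35)*(1/114) = 3151/3990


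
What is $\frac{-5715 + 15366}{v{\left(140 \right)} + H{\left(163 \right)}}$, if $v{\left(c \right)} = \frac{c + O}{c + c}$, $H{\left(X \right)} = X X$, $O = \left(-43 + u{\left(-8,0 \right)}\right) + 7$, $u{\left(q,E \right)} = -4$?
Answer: $\frac{135114}{371971} \approx 0.36324$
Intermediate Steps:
$O = -40$ ($O = \left(-43 - 4\right) + 7 = -47 + 7 = -40$)
$H{\left(X \right)} = X^{2}$
$v{\left(c \right)} = \frac{-40 + c}{2 c}$ ($v{\left(c \right)} = \frac{c - 40}{c + c} = \frac{-40 + c}{2 c}$)
$\frac{-5715 + 15366}{v{\left(140 \right)} + H{\left(163 \right)}} = \frac{-5715 + 15366}{\frac{-40 + 140}{2 \cdot 140} + 163^{2}} = \frac{9651}{\frac{1}{2} \cdot \frac{1}{140} \cdot 100 + 26569} = \frac{9651}{\frac{5}{14} + 26569} = \frac{9651}{\frac{371971}{14}} = 9651 \cdot \frac{14}{371971} = \frac{135114}{371971}$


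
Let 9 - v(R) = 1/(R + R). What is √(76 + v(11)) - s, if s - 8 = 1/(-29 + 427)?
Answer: -3185/398 + √41118/22 ≈ 1.2146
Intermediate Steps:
v(R) = 9 - 1/(2*R) (v(R) = 9 - 1/(R + R) = 9 - 1/(2*R))
s = 3185/398 (s = 8 + 1/(-29 + 427) = 8 + 1/398 = 3185/398 ≈ 8.0025)
√(76 + v(11)) - s = √(76 + (9 - ½/11)) - 1*3185/398 = √(76 + (9 - ½*1/11)) - 3185/398 = √(76 + (9 - 1/22)) - 3185/398 = √(76 + 197/22) - 3185/398 = √(1869/22) - 3185/398 = √41118/22 - 3185/398 = -3185/398 + √41118/22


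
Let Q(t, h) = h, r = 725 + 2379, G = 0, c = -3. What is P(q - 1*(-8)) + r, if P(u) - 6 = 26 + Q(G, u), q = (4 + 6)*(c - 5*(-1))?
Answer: 3164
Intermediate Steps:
r = 3104
q = 20 (q = (4 + 6)*(-3 - 5*(-1)) = 10*(-3 + 5) = 10*2 = 20)
P(u) = 32 + u (P(u) = 6 + (26 + u) = 32 + u)
P(q - 1*(-8)) + r = (32 + (20 - 1*(-8))) + 3104 = (32 + (20 + 8)) + 3104 = (32 + 28) + 3104 = 60 + 3104 = 3164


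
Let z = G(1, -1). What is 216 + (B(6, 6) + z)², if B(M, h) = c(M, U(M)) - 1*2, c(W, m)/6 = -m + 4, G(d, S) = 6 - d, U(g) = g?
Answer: 297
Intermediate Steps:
c(W, m) = 24 - 6*m (c(W, m) = 6*(-m + 4) = 6*(4 - m) = 24 - 6*m)
z = 5 (z = 6 - 1*1 = 6 - 1 = 5)
B(M, h) = 22 - 6*M (B(M, h) = (24 - 6*M) - 1*2 = (24 - 6*M) - 2 = 22 - 6*M)
216 + (B(6, 6) + z)² = 216 + ((22 - 6*6) + 5)² = 216 + ((22 - 36) + 5)² = 216 + (-14 + 5)² = 216 + (-9)² = 216 + 81 = 297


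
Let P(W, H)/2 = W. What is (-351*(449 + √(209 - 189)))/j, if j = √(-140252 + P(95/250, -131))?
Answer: 1755*I*√3506281*(449 + 2*√5)/3506281 ≈ 425.02*I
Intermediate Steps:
P(W, H) = 2*W
j = I*√3506281/5 (j = √(-140252 + 2*(95/250)) = √(-140252 + 2*(95*(1/250))) = √(-140252 + 2*(19/50)) = √(-140252 + 19/25) = √(-3506281/25) = I*√3506281/5 ≈ 374.5*I)
(-351*(449 + √(209 - 189)))/j = (-351*(449 + √(209 - 189)))/((I*√3506281/5)) = (-351*(449 + √20))*(-5*I*√3506281/3506281) = (-351*(449 + 2*√5))*(-5*I*√3506281/3506281) = (-157599 - 702*√5)*(-5*I*√3506281/3506281) = -5*I*√3506281*(-157599 - 702*√5)/3506281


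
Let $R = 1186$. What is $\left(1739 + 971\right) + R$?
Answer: $3896$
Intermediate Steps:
$\left(1739 + 971\right) + R = \left(1739 + 971\right) + 1186 = 2710 + 1186 = 3896$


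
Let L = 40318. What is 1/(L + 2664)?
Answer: 1/42982 ≈ 2.3266e-5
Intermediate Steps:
1/(L + 2664) = 1/(40318 + 2664) = 1/42982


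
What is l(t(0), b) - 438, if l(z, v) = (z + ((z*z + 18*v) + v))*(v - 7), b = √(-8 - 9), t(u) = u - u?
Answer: -761 - 133*I*√17 ≈ -761.0 - 548.37*I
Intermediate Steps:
t(u) = 0
b = I*√17 (b = √(-17) = I*√17 ≈ 4.1231*I)
l(z, v) = (-7 + v)*(z + z² + 19*v) (l(z, v) = (z + ((z² + 18*v) + v))*(-7 + v) = (z + (z² + 19*v))*(-7 + v) = (z + z² + 19*v)*(-7 + v) = (-7 + v)*(z + z² + 19*v))
l(t(0), b) - 438 = (-133*I*√17 - 7*0 - 7*0² + 19*(I*√17)² + (I*√17)*0 + (I*√17)*0²) - 438 = (-133*I*√17 + 0 - 7*0 + 19*(-17) + 0 + (I*√17)*0) - 438 = (-133*I*√17 + 0 + 0 - 323 + 0 + 0) - 438 = (-323 - 133*I*√17) - 438 = -761 - 133*I*√17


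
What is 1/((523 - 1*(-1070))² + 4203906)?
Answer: 1/6741555 ≈ 1.4833e-7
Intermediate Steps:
1/((523 - 1*(-1070))² + 4203906) = 1/((523 + 1070)² + 4203906) = 1/(1593² + 4203906) = 1/(2537649 + 4203906) = 1/6741555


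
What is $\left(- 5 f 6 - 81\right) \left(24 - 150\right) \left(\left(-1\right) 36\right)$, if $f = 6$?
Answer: $-1183896$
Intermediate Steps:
$\left(- 5 f 6 - 81\right) \left(24 - 150\right) \left(\left(-1\right) 36\right) = \left(\left(-5\right) 6 \cdot 6 - 81\right) \left(24 - 150\right) \left(\left(-1\right) 36\right) = \left(\left(-30\right) 6 - 81\right) \left(-126\right) \left(-36\right) = \left(-180 - 81\right) \left(-126\right) \left(-36\right) = \left(-261\right) \left(-126\right) \left(-36\right) = 32886 \left(-36\right) = -1183896$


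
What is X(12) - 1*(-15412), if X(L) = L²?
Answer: 15556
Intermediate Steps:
X(12) - 1*(-15412) = 12² - 1*(-15412) = 144 + 15412 = 15556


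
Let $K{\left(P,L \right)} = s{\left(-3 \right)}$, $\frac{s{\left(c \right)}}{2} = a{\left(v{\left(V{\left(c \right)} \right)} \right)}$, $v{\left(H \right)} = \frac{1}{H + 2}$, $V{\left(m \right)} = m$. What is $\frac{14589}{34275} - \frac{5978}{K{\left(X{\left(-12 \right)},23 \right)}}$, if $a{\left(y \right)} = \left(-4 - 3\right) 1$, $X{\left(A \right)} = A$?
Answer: $\frac{4883338}{11425} \approx 427.43$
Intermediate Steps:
$v{\left(H \right)} = \frac{1}{2 + H}$
$a{\left(y \right)} = -7$ ($a{\left(y \right)} = \left(-7\right) 1 = -7$)
$s{\left(c \right)} = -14$ ($s{\left(c \right)} = 2 \left(-7\right) = -14$)
$K{\left(P,L \right)} = -14$
$\frac{14589}{34275} - \frac{5978}{K{\left(X{\left(-12 \right)},23 \right)}} = \frac{14589}{34275} - \frac{5978}{-14} = 14589 \cdot \frac{1}{34275} - -427 = \frac{4863}{11425} + 427 = \frac{4883338}{11425}$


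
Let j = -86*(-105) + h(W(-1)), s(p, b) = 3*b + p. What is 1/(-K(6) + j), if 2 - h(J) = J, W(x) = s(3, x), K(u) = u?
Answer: 1/9026 ≈ 0.00011079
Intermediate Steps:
s(p, b) = p + 3*b
W(x) = 3 + 3*x
h(J) = 2 - J
j = 9032 (j = -86*(-105) + (2 - (3 + 3*(-1))) = 9030 + (2 - (3 - 3)) = 9030 + (2 - 1*0) = 9030 + (2 + 0) = 9030 + 2 = 9032)
1/(-K(6) + j) = 1/(-1*6 + 9032) = 1/(-6 + 9032) = 1/9026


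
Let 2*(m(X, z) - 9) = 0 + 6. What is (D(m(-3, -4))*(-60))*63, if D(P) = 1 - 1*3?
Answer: 7560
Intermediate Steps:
m(X, z) = 12 (m(X, z) = 9 + (0 + 6)/2 = 9 + (½)*6 = 9 + 3 = 12)
D(P) = -2 (D(P) = 1 - 3 = -2)
(D(m(-3, -4))*(-60))*63 = -2*(-60)*63 = 120*63 = 7560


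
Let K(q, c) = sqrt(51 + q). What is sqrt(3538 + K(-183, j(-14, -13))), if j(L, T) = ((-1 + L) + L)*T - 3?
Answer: sqrt(3538 + 2*I*sqrt(33)) ≈ 59.481 + 0.09658*I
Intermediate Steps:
j(L, T) = -3 + T*(-1 + 2*L) (j(L, T) = (-1 + 2*L)*T - 3 = T*(-1 + 2*L) - 3 = -3 + T*(-1 + 2*L))
sqrt(3538 + K(-183, j(-14, -13))) = sqrt(3538 + sqrt(51 - 183)) = sqrt(3538 + sqrt(-132)) = sqrt(3538 + 2*I*sqrt(33))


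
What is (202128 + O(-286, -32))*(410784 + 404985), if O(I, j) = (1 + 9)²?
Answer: 164971333332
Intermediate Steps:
O(I, j) = 100 (O(I, j) = 10² = 100)
(202128 + O(-286, -32))*(410784 + 404985) = (202128 + 100)*(410784 + 404985) = 202228*815769 = 164971333332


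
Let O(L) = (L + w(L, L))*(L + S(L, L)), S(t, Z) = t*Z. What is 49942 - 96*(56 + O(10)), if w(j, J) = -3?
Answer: -29354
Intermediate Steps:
S(t, Z) = Z*t
O(L) = (-3 + L)*(L + L**2) (O(L) = (L - 3)*(L + L*L) = (-3 + L)*(L + L**2))
49942 - 96*(56 + O(10)) = 49942 - 96*(56 + 10*(-3 + 10**2 - 2*10)) = 49942 - 96*(56 + 10*(-3 + 100 - 20)) = 49942 - 96*(56 + 10*77) = 49942 - 96*(56 + 770) = 49942 - 96*826 = 49942 - 79296 = -29354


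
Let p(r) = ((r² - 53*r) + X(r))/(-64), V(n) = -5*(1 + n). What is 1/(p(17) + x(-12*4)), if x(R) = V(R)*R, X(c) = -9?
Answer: -64/721299 ≈ -8.8729e-5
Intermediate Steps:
V(n) = -5 - 5*n
x(R) = R*(-5 - 5*R) (x(R) = (-5 - 5*R)*R = R*(-5 - 5*R))
p(r) = 9/64 - r²/64 + 53*r/64 (p(r) = ((r² - 53*r) - 9)/(-64) = (-9 + r² - 53*r)*(-1/64) = 9/64 - r²/64 + 53*r/64)
1/(p(17) + x(-12*4)) = 1/((9/64 - 1/64*17² + (53/64)*17) - 5*(-12*4)*(1 - 12*4)) = 1/((9/64 - 1/64*289 + 901/64) - 5*(-48)*(1 - 48)) = 1/((9/64 - 289/64 + 901/64) - 5*(-48)*(-47)) = 1/(621/64 - 11280) = 1/(-721299/64) = -64/721299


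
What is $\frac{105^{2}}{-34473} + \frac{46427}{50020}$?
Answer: $\frac{349669157}{574779820} \approx 0.60835$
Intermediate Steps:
$\frac{105^{2}}{-34473} + \frac{46427}{50020} = 11025 \left(- \frac{1}{34473}\right) + 46427 \cdot \frac{1}{50020} = - \frac{3675}{11491} + \frac{46427}{50020} = \frac{349669157}{574779820}$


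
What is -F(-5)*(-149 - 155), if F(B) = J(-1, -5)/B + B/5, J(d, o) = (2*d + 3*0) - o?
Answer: -2432/5 ≈ -486.40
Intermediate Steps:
J(d, o) = -o + 2*d (J(d, o) = (2*d + 0) - o = 2*d - o = -o + 2*d)
F(B) = 3/B + B/5 (F(B) = (-1*(-5) + 2*(-1))/B + B/5 = (5 - 2)/B + B*(⅕) = 3/B + B/5)
-F(-5)*(-149 - 155) = -(3/(-5) + (⅕)*(-5))*(-149 - 155) = -(3*(-⅕) - 1)*(-304) = -(-⅗ - 1)*(-304) = -(-8)*(-304)/5 = -1*2432/5 = -2432/5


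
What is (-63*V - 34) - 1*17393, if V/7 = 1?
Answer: -17868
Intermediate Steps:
V = 7 (V = 7*1 = 7)
(-63*V - 34) - 1*17393 = (-63*7 - 34) - 1*17393 = (-441 - 34) - 17393 = -475 - 17393 = -17868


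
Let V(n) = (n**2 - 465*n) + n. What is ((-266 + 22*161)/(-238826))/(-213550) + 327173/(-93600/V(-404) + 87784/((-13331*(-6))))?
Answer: 522354928063216421722863/1326073515597123650 ≈ 3.9391e+5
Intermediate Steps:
V(n) = n**2 - 464*n
((-266 + 22*161)/(-238826))/(-213550) + 327173/(-93600/V(-404) + 87784/((-13331*(-6)))) = ((-266 + 22*161)/(-238826))/(-213550) + 327173/(-93600*(-1/(404*(-464 - 404))) + 87784/((-13331*(-6)))) = ((-266 + 3542)*(-1/238826))*(-1/213550) + 327173/(-93600/((-404*(-868))) + 87784/79986) = (3276*(-1/238826))*(-1/213550) + 327173/(-93600/350672 + 87784*(1/79986)) = -234/17059*(-1/213550) + 327173/(-93600*1/350672 + 43892/39993) = 117/1821474725 + 327173/(-5850/21917 + 43892/39993) = 117/1821474725 + 327173/(728021914/876526581) = 117/1821474725 + 327173*(876526581/728021914) = 117/1821474725 + 286775831085513/728021914 = 522354928063216421722863/1326073515597123650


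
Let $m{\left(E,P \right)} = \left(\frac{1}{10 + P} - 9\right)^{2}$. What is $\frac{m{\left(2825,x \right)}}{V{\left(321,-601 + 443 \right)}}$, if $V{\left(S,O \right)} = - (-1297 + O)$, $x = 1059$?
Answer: $\frac{18508880}{332543451} \approx 0.055659$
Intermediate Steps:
$m{\left(E,P \right)} = \left(-9 + \frac{1}{10 + P}\right)^{2}$
$V{\left(S,O \right)} = 1297 - O$
$\frac{m{\left(2825,x \right)}}{V{\left(321,-601 + 443 \right)}} = \frac{\frac{1}{\left(10 + 1059\right)^{2}} \left(89 + 9 \cdot 1059\right)^{2}}{1297 - \left(-601 + 443\right)} = \frac{\frac{1}{1142761} \left(89 + 9531\right)^{2}}{1297 - -158} = \frac{\frac{1}{1142761} \cdot 9620^{2}}{1297 + 158} = \frac{\frac{1}{1142761} \cdot 92544400}{1455} = \frac{92544400}{1142761} \cdot \frac{1}{1455} = \frac{18508880}{332543451}$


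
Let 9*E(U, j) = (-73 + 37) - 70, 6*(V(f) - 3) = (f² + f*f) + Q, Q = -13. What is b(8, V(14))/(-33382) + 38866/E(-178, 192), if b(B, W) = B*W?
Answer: -8757659563/2653869 ≈ -3300.0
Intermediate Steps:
V(f) = ⅚ + f²/3 (V(f) = 3 + ((f² + f*f) - 13)/6 = 3 + ((f² + f²) - 13)/6 = 3 + (2*f² - 13)/6 = 3 + (-13 + 2*f²)/6 = 3 + (-13/6 + f²/3) = ⅚ + f²/3)
E(U, j) = -106/9 (E(U, j) = ((-73 + 37) - 70)/9 = (-36 - 70)/9 = (⅑)*(-106) = -106/9)
b(8, V(14))/(-33382) + 38866/E(-178, 192) = (8*(⅚ + (⅓)*14²))/(-33382) + 38866/(-106/9) = (8*(⅚ + (⅓)*196))*(-1/33382) + 38866*(-9/106) = (8*(⅚ + 196/3))*(-1/33382) - 174897/53 = (8*(397/6))*(-1/33382) - 174897/53 = (1588/3)*(-1/33382) - 174897/53 = -794/50073 - 174897/53 = -8757659563/2653869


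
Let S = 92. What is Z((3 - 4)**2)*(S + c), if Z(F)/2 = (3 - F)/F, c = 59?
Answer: 604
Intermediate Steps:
Z(F) = 2*(3 - F)/F (Z(F) = 2*((3 - F)/F) = 2*(3 - F)/F)
Z((3 - 4)**2)*(S + c) = (-2 + 6/((3 - 4)**2))*(92 + 59) = (-2 + 6/((-1)**2))*151 = (-2 + 6/1)*151 = (-2 + 6*1)*151 = (-2 + 6)*151 = 4*151 = 604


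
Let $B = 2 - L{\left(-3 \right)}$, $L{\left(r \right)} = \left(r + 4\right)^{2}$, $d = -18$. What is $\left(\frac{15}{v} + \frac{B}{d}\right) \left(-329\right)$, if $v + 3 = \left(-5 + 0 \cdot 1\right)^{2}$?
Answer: $- \frac{20398}{99} \approx -206.04$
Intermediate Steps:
$L{\left(r \right)} = \left(4 + r\right)^{2}$
$B = 1$ ($B = 2 - \left(4 - 3\right)^{2} = 2 - 1^{2} = 2 - 1 = 1$)
$v = 22$ ($v = -3 + \left(-5 + 0 \cdot 1\right)^{2} = -3 + \left(-5 + 0\right)^{2} = -3 + \left(-5\right)^{2} = -3 + 25 = 22$)
$\left(\frac{15}{v} + \frac{B}{d}\right) \left(-329\right) = \left(\frac{15}{22} + 1 \frac{1}{-18}\right) \left(-329\right) = \left(15 \cdot \frac{1}{22} + 1 \left(- \frac{1}{18}\right)\right) \left(-329\right) = \left(\frac{15}{22} - \frac{1}{18}\right) \left(-329\right) = \frac{62}{99} \left(-329\right) = - \frac{20398}{99}$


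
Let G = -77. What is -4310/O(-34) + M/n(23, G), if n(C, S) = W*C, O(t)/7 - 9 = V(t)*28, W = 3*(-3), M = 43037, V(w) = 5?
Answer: -45779761/215901 ≈ -212.04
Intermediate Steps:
W = -9
O(t) = 1043 (O(t) = 63 + 7*(5*28) = 63 + 7*140 = 63 + 980 = 1043)
n(C, S) = -9*C
-4310/O(-34) + M/n(23, G) = -4310/1043 + 43037/((-9*23)) = -4310*1/1043 + 43037/(-207) = -4310/1043 + 43037*(-1/207) = -4310/1043 - 43037/207 = -45779761/215901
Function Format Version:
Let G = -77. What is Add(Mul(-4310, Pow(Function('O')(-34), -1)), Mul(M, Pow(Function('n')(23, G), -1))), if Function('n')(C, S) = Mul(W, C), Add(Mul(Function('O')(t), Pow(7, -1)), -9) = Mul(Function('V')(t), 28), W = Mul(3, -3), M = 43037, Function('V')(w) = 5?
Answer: Rational(-45779761, 215901) ≈ -212.04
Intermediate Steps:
W = -9
Function('O')(t) = 1043 (Function('O')(t) = Add(63, Mul(7, Mul(5, 28))) = Add(63, Mul(7, 140)) = Add(63, 980) = 1043)
Function('n')(C, S) = Mul(-9, C)
Add(Mul(-4310, Pow(Function('O')(-34), -1)), Mul(M, Pow(Function('n')(23, G), -1))) = Add(Mul(-4310, Pow(1043, -1)), Mul(43037, Pow(Mul(-9, 23), -1))) = Add(Mul(-4310, Rational(1, 1043)), Mul(43037, Pow(-207, -1))) = Add(Rational(-4310, 1043), Mul(43037, Rational(-1, 207))) = Add(Rational(-4310, 1043), Rational(-43037, 207)) = Rational(-45779761, 215901)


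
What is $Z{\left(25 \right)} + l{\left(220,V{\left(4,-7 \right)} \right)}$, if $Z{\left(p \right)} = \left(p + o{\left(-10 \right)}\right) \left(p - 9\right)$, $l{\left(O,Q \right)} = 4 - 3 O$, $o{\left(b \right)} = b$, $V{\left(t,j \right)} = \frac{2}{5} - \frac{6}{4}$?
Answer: $-416$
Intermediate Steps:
$V{\left(t,j \right)} = - \frac{11}{10}$ ($V{\left(t,j \right)} = 2 \cdot \frac{1}{5} - \frac{3}{2} = \frac{2}{5} - \frac{3}{2} = - \frac{11}{10}$)
$Z{\left(p \right)} = \left(-10 + p\right) \left(-9 + p\right)$ ($Z{\left(p \right)} = \left(p - 10\right) \left(p - 9\right) = \left(-10 + p\right) \left(-9 + p\right)$)
$Z{\left(25 \right)} + l{\left(220,V{\left(4,-7 \right)} \right)} = \left(90 + 25^{2} - 475\right) + \left(4 - 660\right) = \left(90 + 625 - 475\right) + \left(4 - 660\right) = 240 - 656 = -416$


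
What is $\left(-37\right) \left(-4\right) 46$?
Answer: $6808$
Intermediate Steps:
$\left(-37\right) \left(-4\right) 46 = 148 \cdot 46 = 6808$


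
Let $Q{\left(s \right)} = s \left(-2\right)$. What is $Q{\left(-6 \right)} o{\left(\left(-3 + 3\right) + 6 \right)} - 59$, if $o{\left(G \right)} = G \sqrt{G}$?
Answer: $-59 + 72 \sqrt{6} \approx 117.36$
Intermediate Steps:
$o{\left(G \right)} = G^{\frac{3}{2}}$
$Q{\left(s \right)} = - 2 s$
$Q{\left(-6 \right)} o{\left(\left(-3 + 3\right) + 6 \right)} - 59 = \left(-2\right) \left(-6\right) \left(\left(-3 + 3\right) + 6\right)^{\frac{3}{2}} - 59 = 12 \left(0 + 6\right)^{\frac{3}{2}} - 59 = 12 \cdot 6^{\frac{3}{2}} - 59 = 12 \cdot 6 \sqrt{6} - 59 = 72 \sqrt{6} - 59 = -59 + 72 \sqrt{6}$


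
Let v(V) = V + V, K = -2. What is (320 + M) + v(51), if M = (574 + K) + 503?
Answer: 1497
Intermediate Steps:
v(V) = 2*V
M = 1075 (M = (574 - 2) + 503 = 572 + 503 = 1075)
(320 + M) + v(51) = (320 + 1075) + 2*51 = 1395 + 102 = 1497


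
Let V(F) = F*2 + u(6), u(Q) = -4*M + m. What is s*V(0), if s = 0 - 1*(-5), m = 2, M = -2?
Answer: 50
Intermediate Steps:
u(Q) = 10 (u(Q) = -4*(-2) + 2 = 8 + 2 = 10)
V(F) = 10 + 2*F (V(F) = F*2 + 10 = 2*F + 10 = 10 + 2*F)
s = 5 (s = 0 + 5 = 5)
s*V(0) = 5*(10 + 2*0) = 5*(10 + 0) = 5*10 = 50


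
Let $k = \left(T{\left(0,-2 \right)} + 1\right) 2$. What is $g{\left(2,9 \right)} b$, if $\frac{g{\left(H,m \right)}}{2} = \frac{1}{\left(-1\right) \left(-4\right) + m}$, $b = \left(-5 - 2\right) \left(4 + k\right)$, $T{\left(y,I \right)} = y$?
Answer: $- \frac{84}{13} \approx -6.4615$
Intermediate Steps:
$k = 2$ ($k = \left(0 + 1\right) 2 = 1 \cdot 2 = 2$)
$b = -42$ ($b = \left(-5 - 2\right) \left(4 + 2\right) = \left(-7\right) 6 = -42$)
$g{\left(H,m \right)} = \frac{2}{4 + m}$ ($g{\left(H,m \right)} = \frac{2}{\left(-1\right) \left(-4\right) + m} = \frac{2}{4 + m}$)
$g{\left(2,9 \right)} b = \frac{2}{4 + 9} \left(-42\right) = \frac{2}{13} \left(-42\right) = - \frac{84}{13}$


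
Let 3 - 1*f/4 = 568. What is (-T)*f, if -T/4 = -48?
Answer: 433920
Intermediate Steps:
T = 192 (T = -4*(-48) = 192)
f = -2260 (f = 12 - 4*568 = 12 - 2272 = -2260)
(-T)*f = -1*192*(-2260) = -192*(-2260) = 433920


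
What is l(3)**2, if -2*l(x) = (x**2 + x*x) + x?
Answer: 441/4 ≈ 110.25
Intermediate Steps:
l(x) = -x**2 - x/2 (l(x) = -((x**2 + x*x) + x)/2 = -((x**2 + x**2) + x)/2 = -(2*x**2 + x)/2 = -(x + 2*x**2)/2 = -x**2 - x/2)
l(3)**2 = (-1*3*(1/2 + 3))**2 = (-1*3*7/2)**2 = (-21/2)**2 = 441/4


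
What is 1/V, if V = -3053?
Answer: -1/3053 ≈ -0.00032755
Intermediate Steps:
1/V = 1/(-3053) = -1/3053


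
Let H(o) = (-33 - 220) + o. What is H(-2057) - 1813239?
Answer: -1815549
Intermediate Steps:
H(o) = -253 + o
H(-2057) - 1813239 = (-253 - 2057) - 1813239 = -2310 - 1813239 = -1815549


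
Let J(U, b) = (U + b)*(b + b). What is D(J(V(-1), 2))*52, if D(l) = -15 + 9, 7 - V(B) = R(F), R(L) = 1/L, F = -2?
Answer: -312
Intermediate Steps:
V(B) = 15/2 (V(B) = 7 - 1/(-2) = 7 - 1*(-½) = 7 + ½ = 15/2)
J(U, b) = 2*b*(U + b) (J(U, b) = (U + b)*(2*b) = 2*b*(U + b))
D(l) = -6
D(J(V(-1), 2))*52 = -6*52 = -312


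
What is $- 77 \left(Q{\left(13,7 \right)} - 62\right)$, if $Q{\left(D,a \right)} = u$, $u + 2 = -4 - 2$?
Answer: $5390$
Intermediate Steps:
$u = -8$ ($u = -2 - 6 = -8$)
$Q{\left(D,a \right)} = -8$
$- 77 \left(Q{\left(13,7 \right)} - 62\right) = - 77 \left(-8 - 62\right) = \left(-77\right) \left(-70\right) = 5390$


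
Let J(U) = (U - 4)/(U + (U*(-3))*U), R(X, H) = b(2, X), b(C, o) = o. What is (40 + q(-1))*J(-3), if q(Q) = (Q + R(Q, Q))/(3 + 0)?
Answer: 413/45 ≈ 9.1778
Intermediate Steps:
R(X, H) = X
q(Q) = 2*Q/3 (q(Q) = (Q + Q)/(3 + 0) = (2*Q)/3 = (2*Q)*(1/3) = 2*Q/3)
J(U) = (-4 + U)/(U - 3*U**2) (J(U) = (-4 + U)/(U + (-3*U)*U) = (-4 + U)/(U - 3*U**2))
(40 + q(-1))*J(-3) = (40 + (2/3)*(-1))*((4 - 1*(-3))/((-3)*(-1 + 3*(-3)))) = (40 - 2/3)*(-(4 + 3)/(3*(-1 - 9))) = 118*(-1/3*7/(-10))/3 = 118*(-1/3*(-1/10)*7)/3 = (118/3)*(7/30) = 413/45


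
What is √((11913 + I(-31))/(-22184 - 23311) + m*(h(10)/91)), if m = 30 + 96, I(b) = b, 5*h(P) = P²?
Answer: √1066142679810/197145 ≈ 5.2375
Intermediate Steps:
h(P) = P²/5
m = 126
√((11913 + I(-31))/(-22184 - 23311) + m*(h(10)/91)) = √((11913 - 31)/(-22184 - 23311) + 126*(((⅕)*10²)/91)) = √(11882/(-45495) + 126*(((⅕)*100)*(1/91))) = √(11882*(-1/45495) + 126*(20*(1/91))) = √(-11882/45495 + 126*(20/91)) = √(-11882/45495 + 360/13) = √(16223734/591435) = √1066142679810/197145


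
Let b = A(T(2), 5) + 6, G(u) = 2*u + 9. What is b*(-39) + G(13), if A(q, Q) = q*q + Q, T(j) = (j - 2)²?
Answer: -394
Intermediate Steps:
T(j) = (-2 + j)²
A(q, Q) = Q + q² (A(q, Q) = q² + Q = Q + q²)
G(u) = 9 + 2*u
b = 11 (b = (5 + ((-2 + 2)²)²) + 6 = (5 + (0²)²) + 6 = (5 + 0²) + 6 = (5 + 0) + 6 = 5 + 6 = 11)
b*(-39) + G(13) = 11*(-39) + (9 + 2*13) = -429 + (9 + 26) = -429 + 35 = -394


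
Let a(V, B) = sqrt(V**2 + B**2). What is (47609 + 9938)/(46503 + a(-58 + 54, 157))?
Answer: 382301163/308929192 - 8221*sqrt(24665)/308929192 ≈ 1.2333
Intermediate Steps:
a(V, B) = sqrt(B**2 + V**2)
(47609 + 9938)/(46503 + a(-58 + 54, 157)) = (47609 + 9938)/(46503 + sqrt(157**2 + (-58 + 54)**2)) = 57547/(46503 + sqrt(24649 + (-4)**2)) = 57547/(46503 + sqrt(24649 + 16)) = 57547/(46503 + sqrt(24665))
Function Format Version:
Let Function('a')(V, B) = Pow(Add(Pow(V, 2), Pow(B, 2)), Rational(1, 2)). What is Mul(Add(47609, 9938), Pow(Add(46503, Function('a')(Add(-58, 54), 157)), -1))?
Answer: Add(Rational(382301163, 308929192), Mul(Rational(-8221, 308929192), Pow(24665, Rational(1, 2)))) ≈ 1.2333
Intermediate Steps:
Function('a')(V, B) = Pow(Add(Pow(B, 2), Pow(V, 2)), Rational(1, 2))
Mul(Add(47609, 9938), Pow(Add(46503, Function('a')(Add(-58, 54), 157)), -1)) = Mul(Add(47609, 9938), Pow(Add(46503, Pow(Add(Pow(157, 2), Pow(Add(-58, 54), 2)), Rational(1, 2))), -1)) = Mul(57547, Pow(Add(46503, Pow(Add(24649, Pow(-4, 2)), Rational(1, 2))), -1)) = Mul(57547, Pow(Add(46503, Pow(Add(24649, 16), Rational(1, 2))), -1)) = Mul(57547, Pow(Add(46503, Pow(24665, Rational(1, 2))), -1))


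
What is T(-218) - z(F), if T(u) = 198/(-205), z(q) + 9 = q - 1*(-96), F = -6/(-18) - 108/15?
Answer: -49876/615 ≈ -81.099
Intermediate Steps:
F = -103/15 (F = -6*(-1/18) - 108*1/15 = 1/3 - 36/5 = -103/15 ≈ -6.8667)
z(q) = 87 + q (z(q) = -9 + (q - 1*(-96)) = -9 + (q + 96) = -9 + (96 + q) = 87 + q)
T(u) = -198/205 (T(u) = 198*(-1/205) = -198/205)
T(-218) - z(F) = -198/205 - (87 - 103/15) = -198/205 - 1*1202/15 = -198/205 - 1202/15 = -49876/615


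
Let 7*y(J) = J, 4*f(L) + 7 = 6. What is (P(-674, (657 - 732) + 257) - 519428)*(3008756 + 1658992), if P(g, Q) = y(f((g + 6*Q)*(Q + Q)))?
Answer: -16971914223945/7 ≈ -2.4246e+12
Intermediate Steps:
f(L) = -1/4 (f(L) = -7/4 + (1/4)*6 = -7/4 + 3/2 = -1/4)
y(J) = J/7
P(g, Q) = -1/28 (P(g, Q) = (1/7)*(-1/4) = -1/28)
(P(-674, (657 - 732) + 257) - 519428)*(3008756 + 1658992) = (-1/28 - 519428)*(3008756 + 1658992) = -14543985/28*4667748 = -16971914223945/7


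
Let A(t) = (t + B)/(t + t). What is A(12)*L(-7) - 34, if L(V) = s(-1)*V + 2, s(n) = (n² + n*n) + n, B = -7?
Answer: -841/24 ≈ -35.042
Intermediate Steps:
s(n) = n + 2*n² (s(n) = (n² + n²) + n = 2*n² + n = n + 2*n²)
L(V) = 2 + V (L(V) = (-(1 + 2*(-1)))*V + 2 = (-(1 - 2))*V + 2 = (-1*(-1))*V + 2 = 1*V + 2 = V + 2 = 2 + V)
A(t) = (-7 + t)/(2*t) (A(t) = (t - 7)/(t + t) = (-7 + t)/((2*t)) = (-7 + t)*(1/(2*t)) = (-7 + t)/(2*t))
A(12)*L(-7) - 34 = ((½)*(-7 + 12)/12)*(2 - 7) - 34 = ((½)*(1/12)*5)*(-5) - 34 = (5/24)*(-5) - 34 = -25/24 - 34 = -841/24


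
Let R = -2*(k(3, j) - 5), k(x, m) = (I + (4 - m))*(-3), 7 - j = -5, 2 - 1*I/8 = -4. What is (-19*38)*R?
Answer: -180500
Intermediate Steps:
I = 48 (I = 16 - 8*(-4) = 16 + 32 = 48)
j = 12 (j = 7 - 1*(-5) = 7 + 5 = 12)
k(x, m) = -156 + 3*m (k(x, m) = (48 + (4 - m))*(-3) = (52 - m)*(-3) = -156 + 3*m)
R = 250 (R = -2*((-156 + 3*12) - 5) = -2*((-156 + 36) - 5) = -2*(-120 - 5) = -2*(-125) = 250)
(-19*38)*R = -19*38*250 = -722*250 = -180500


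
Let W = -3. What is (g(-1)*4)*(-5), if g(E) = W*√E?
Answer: 60*I ≈ 60.0*I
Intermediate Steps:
g(E) = -3*√E
(g(-1)*4)*(-5) = (-3*I*4)*(-5) = -12*I*(-5) = 60*I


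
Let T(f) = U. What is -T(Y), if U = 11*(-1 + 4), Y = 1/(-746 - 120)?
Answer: -33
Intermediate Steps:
Y = -1/866 (Y = 1/(-866) = -1/866 ≈ -0.0011547)
U = 33 (U = 11*3 = 33)
T(f) = 33
-T(Y) = -1*33 = -33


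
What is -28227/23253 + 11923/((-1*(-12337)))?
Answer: -23663660/95624087 ≈ -0.24747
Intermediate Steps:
-28227/23253 + 11923/((-1*(-12337))) = -28227*1/23253 + 11923/12337 = -9409/7751 + 11923*(1/12337) = -9409/7751 + 11923/12337 = -23663660/95624087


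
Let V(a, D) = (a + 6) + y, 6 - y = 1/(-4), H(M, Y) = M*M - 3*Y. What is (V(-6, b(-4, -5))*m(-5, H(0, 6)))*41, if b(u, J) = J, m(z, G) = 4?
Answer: 1025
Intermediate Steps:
H(M, Y) = M² - 3*Y
y = 25/4 (y = 6 - 1/(-4) = 6 - (-1)/4 = 6 - 1*(-¼) = 6 + ¼ = 25/4 ≈ 6.2500)
V(a, D) = 49/4 + a (V(a, D) = (a + 6) + 25/4 = (6 + a) + 25/4 = 49/4 + a)
(V(-6, b(-4, -5))*m(-5, H(0, 6)))*41 = ((49/4 - 6)*4)*41 = ((25/4)*4)*41 = 25*41 = 1025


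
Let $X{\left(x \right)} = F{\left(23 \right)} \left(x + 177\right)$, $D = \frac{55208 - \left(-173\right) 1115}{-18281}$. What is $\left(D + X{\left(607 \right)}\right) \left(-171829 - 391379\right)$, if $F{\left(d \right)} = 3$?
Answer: $- \frac{24076471219272}{18281} \approx -1.317 \cdot 10^{9}$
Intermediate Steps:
$D = - \frac{248103}{18281}$ ($D = \left(55208 - -192895\right) \left(- \frac{1}{18281}\right) = \left(55208 + 192895\right) \left(- \frac{1}{18281}\right) = 248103 \left(- \frac{1}{18281}\right) = - \frac{248103}{18281} \approx -13.572$)
$X{\left(x \right)} = 531 + 3 x$ ($X{\left(x \right)} = 3 \left(x + 177\right) = 3 \left(177 + x\right) = 531 + 3 x$)
$\left(D + X{\left(607 \right)}\right) \left(-171829 - 391379\right) = \left(- \frac{248103}{18281} + \left(531 + 3 \cdot 607\right)\right) \left(-171829 - 391379\right) = \left(- \frac{248103}{18281} + \left(531 + 1821\right)\right) \left(-171829 - 391379\right) = \left(- \frac{248103}{18281} + 2352\right) \left(-563208\right) = \frac{42748809}{18281} \left(-563208\right) = - \frac{24076471219272}{18281}$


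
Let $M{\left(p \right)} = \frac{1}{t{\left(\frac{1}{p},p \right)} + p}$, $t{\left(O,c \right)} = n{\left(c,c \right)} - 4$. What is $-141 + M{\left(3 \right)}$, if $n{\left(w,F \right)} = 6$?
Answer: $- \frac{704}{5} \approx -140.8$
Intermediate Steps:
$t{\left(O,c \right)} = 2$ ($t{\left(O,c \right)} = 6 - 4 = 2$)
$M{\left(p \right)} = \frac{1}{2 + p}$
$-141 + M{\left(3 \right)} = -141 + \frac{1}{2 + 3} = -141 + \frac{1}{5} = - \frac{704}{5}$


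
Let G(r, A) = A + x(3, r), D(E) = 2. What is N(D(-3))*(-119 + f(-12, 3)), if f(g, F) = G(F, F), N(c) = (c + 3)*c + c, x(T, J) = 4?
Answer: -1344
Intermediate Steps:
G(r, A) = 4 + A (G(r, A) = A + 4 = 4 + A)
N(c) = c + c*(3 + c) (N(c) = (3 + c)*c + c = c*(3 + c) + c = c + c*(3 + c))
f(g, F) = 4 + F
N(D(-3))*(-119 + f(-12, 3)) = (2*(4 + 2))*(-119 + (4 + 3)) = (2*6)*(-119 + 7) = 12*(-112) = -1344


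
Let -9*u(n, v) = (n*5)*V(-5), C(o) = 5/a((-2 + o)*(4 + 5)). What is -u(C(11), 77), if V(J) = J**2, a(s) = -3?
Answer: -625/27 ≈ -23.148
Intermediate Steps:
C(o) = -5/3 (C(o) = 5/(-3) = 5*(-1/3) = -5/3)
u(n, v) = -125*n/9 (u(n, v) = -n*5*(-5)**2/9 = -5*n*25/9 = -125*n/9)
-u(C(11), 77) = -(-125)*(-5)/(9*3) = -1*625/27 = -625/27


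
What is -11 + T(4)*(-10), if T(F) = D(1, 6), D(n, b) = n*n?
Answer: -21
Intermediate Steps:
D(n, b) = n²
T(F) = 1 (T(F) = 1² = 1)
-11 + T(4)*(-10) = -11 + 1*(-10) = -11 - 10 = -21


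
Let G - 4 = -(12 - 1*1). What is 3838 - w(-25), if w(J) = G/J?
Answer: 95943/25 ≈ 3837.7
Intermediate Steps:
G = -7 (G = 4 - (12 - 1*1) = 4 - (12 - 1) = 4 - 1*11 = 4 - 11 = -7)
w(J) = -7/J
3838 - w(-25) = 3838 - (-7)/(-25) = 3838 - (-7)*(-1)/25 = 3838 - 1*7/25 = 3838 - 7/25 = 95943/25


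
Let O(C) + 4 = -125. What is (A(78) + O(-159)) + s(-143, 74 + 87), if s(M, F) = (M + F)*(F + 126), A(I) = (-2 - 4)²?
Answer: 5073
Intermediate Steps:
O(C) = -129 (O(C) = -4 - 125 = -129)
A(I) = 36 (A(I) = (-6)² = 36)
s(M, F) = (126 + F)*(F + M) (s(M, F) = (F + M)*(126 + F) = (126 + F)*(F + M))
(A(78) + O(-159)) + s(-143, 74 + 87) = (36 - 129) + ((74 + 87)² + 126*(74 + 87) + 126*(-143) + (74 + 87)*(-143)) = -93 + (161² + 126*161 - 18018 + 161*(-143)) = -93 + (25921 + 20286 - 18018 - 23023) = -93 + 5166 = 5073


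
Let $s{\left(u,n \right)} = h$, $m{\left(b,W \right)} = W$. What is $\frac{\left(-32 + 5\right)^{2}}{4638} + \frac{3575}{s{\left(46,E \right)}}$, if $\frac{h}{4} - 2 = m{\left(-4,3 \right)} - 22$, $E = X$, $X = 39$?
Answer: $- \frac{2755213}{52564} \approx -52.416$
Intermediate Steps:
$E = 39$
$h = -68$ ($h = 8 + 4 \left(3 - 22\right) = 8 + 4 \left(-19\right) = 8 - 76 = -68$)
$s{\left(u,n \right)} = -68$
$\frac{\left(-32 + 5\right)^{2}}{4638} + \frac{3575}{s{\left(46,E \right)}} = \frac{\left(-32 + 5\right)^{2}}{4638} + \frac{3575}{-68} = \left(-27\right)^{2} \cdot \frac{1}{4638} + 3575 \left(- \frac{1}{68}\right) = 729 \cdot \frac{1}{4638} - \frac{3575}{68} = \frac{243}{1546} - \frac{3575}{68} = - \frac{2755213}{52564}$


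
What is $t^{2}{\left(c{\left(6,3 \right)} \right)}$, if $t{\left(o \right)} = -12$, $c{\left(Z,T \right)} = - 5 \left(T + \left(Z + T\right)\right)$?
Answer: $144$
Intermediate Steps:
$c{\left(Z,T \right)} = - 10 T - 5 Z$ ($c{\left(Z,T \right)} = - 5 \left(T + \left(T + Z\right)\right) = - 5 \left(Z + 2 T\right) = - 10 T - 5 Z$)
$t^{2}{\left(c{\left(6,3 \right)} \right)} = \left(-12\right)^{2} = 144$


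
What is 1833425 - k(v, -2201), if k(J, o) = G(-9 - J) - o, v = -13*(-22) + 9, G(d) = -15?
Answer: 1831239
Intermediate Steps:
v = 295 (v = 286 + 9 = 295)
k(J, o) = -15 - o
1833425 - k(v, -2201) = 1833425 - (-15 - 1*(-2201)) = 1833425 - (-15 + 2201) = 1833425 - 1*2186 = 1833425 - 2186 = 1831239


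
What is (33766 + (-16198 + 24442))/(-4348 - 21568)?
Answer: -21005/12958 ≈ -1.6210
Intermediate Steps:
(33766 + (-16198 + 24442))/(-4348 - 21568) = (33766 + 8244)/(-25916) = 42010*(-1/25916) = -21005/12958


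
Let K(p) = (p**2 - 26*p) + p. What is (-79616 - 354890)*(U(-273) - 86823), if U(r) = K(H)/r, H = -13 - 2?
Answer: 3433072315058/91 ≈ 3.7726e+10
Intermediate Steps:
H = -15
K(p) = p**2 - 25*p
U(r) = 600/r (U(r) = (-15*(-25 - 15))/r = (-15*(-40))/r = 600/r)
(-79616 - 354890)*(U(-273) - 86823) = (-79616 - 354890)*(600/(-273) - 86823) = -434506*(600*(-1/273) - 86823) = -434506*(-200/91 - 86823) = -434506*(-7901093/91) = 3433072315058/91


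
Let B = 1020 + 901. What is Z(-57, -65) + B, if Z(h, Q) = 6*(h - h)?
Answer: 1921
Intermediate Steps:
B = 1921
Z(h, Q) = 0 (Z(h, Q) = 6*0 = 0)
Z(-57, -65) + B = 0 + 1921 = 1921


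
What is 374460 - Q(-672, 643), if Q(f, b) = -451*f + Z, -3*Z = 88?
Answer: 214252/3 ≈ 71417.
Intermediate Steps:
Z = -88/3 (Z = -⅓*88 = -88/3 ≈ -29.333)
Q(f, b) = -88/3 - 451*f (Q(f, b) = -451*f - 88/3 = -88/3 - 451*f)
374460 - Q(-672, 643) = 374460 - (-88/3 - 451*(-672)) = 374460 - (-88/3 + 303072) = 374460 - 1*909128/3 = 374460 - 909128/3 = 214252/3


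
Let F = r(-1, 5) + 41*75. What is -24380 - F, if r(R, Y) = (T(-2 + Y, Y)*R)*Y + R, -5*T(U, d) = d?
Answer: -27459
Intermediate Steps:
T(U, d) = -d/5
r(R, Y) = R - R*Y²/5 (r(R, Y) = ((-Y/5)*R)*Y + R = (-R*Y/5)*Y + R = -R*Y²/5 + R = R - R*Y²/5)
F = 3079 (F = (⅕)*(-1)*(5 - 1*5²) + 41*75 = (⅕)*(-1)*(5 - 1*25) + 3075 = (⅕)*(-1)*(5 - 25) + 3075 = (⅕)*(-1)*(-20) + 3075 = 4 + 3075 = 3079)
-24380 - F = -24380 - 1*3079 = -24380 - 3079 = -27459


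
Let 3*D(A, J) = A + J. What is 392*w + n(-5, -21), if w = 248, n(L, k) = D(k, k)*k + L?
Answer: 97505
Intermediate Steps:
D(A, J) = A/3 + J/3 (D(A, J) = (A + J)/3 = A/3 + J/3)
n(L, k) = L + 2*k²/3 (n(L, k) = (k/3 + k/3)*k + L = (2*k/3)*k + L = 2*k²/3 + L = L + 2*k²/3)
392*w + n(-5, -21) = 392*248 + (-5 + (⅔)*(-21)²) = 97216 + (-5 + (⅔)*441) = 97216 + (-5 + 294) = 97216 + 289 = 97505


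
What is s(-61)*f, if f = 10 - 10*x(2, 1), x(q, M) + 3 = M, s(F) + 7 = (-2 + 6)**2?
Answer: 270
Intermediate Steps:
s(F) = 9 (s(F) = -7 + (-2 + 6)**2 = -7 + 4**2 = -7 + 16 = 9)
x(q, M) = -3 + M
f = 30 (f = 10 - 10*(-3 + 1) = 10 - 10*(-2) = 10 + 20 = 30)
s(-61)*f = 9*30 = 270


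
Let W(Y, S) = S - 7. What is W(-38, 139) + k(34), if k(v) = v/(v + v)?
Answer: 265/2 ≈ 132.50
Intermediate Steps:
W(Y, S) = -7 + S
k(v) = 1/2 (k(v) = v/((2*v)) = v*(1/(2*v)) = 1/2)
W(-38, 139) + k(34) = (-7 + 139) + 1/2 = 132 + 1/2 = 265/2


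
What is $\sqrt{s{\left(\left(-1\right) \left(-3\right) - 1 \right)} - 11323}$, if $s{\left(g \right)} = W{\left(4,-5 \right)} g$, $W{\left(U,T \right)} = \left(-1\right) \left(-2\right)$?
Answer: $7 i \sqrt{231} \approx 106.39 i$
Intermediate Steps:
$W{\left(U,T \right)} = 2$
$s{\left(g \right)} = 2 g$
$\sqrt{s{\left(\left(-1\right) \left(-3\right) - 1 \right)} - 11323} = \sqrt{2 \left(\left(-1\right) \left(-3\right) - 1\right) - 11323} = \sqrt{2 \left(3 - 1\right) - 11323} = \sqrt{2 \cdot 2 - 11323} = \sqrt{4 - 11323} = \sqrt{-11319} = 7 i \sqrt{231}$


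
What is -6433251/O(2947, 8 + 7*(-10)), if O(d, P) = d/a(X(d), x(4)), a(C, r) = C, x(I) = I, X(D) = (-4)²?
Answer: -102932016/2947 ≈ -34928.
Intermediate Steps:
X(D) = 16
O(d, P) = d/16
-6433251/O(2947, 8 + 7*(-10)) = -6433251/((1/16)*2947) = -6433251/2947/16 = -6433251*16/2947 = -102932016/2947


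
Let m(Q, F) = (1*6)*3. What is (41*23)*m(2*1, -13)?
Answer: 16974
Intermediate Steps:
m(Q, F) = 18 (m(Q, F) = 6*3 = 18)
(41*23)*m(2*1, -13) = (41*23)*18 = 943*18 = 16974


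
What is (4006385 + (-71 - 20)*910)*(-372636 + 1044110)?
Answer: 2634578599550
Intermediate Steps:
(4006385 + (-71 - 20)*910)*(-372636 + 1044110) = (4006385 - 91*910)*671474 = (4006385 - 82810)*671474 = 3923575*671474 = 2634578599550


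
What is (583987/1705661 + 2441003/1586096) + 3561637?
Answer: 9635451573246862207/2705342089456 ≈ 3.5616e+6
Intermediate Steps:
(583987/1705661 + 2441003/1586096) + 3561637 = 5089783062735/2705342089456 + 3561637 = 9635451573246862207/2705342089456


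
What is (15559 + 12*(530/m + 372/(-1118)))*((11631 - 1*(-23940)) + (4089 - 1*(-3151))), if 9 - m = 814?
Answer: 59902180419251/89999 ≈ 6.6559e+8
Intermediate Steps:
m = -805 (m = 9 - 1*814 = 9 - 814 = -805)
(15559 + 12*(530/m + 372/(-1118)))*((11631 - 1*(-23940)) + (4089 - 1*(-3151))) = (15559 + 12*(530/(-805) + 372/(-1118)))*((11631 - 1*(-23940)) + (4089 - 1*(-3151))) = (15559 + 12*(530*(-1/805) + 372*(-1/1118)))*((11631 + 23940) + (4089 + 3151)) = (15559 + 12*(-106/161 - 186/559))*(35571 + 7240) = (15559 + 12*(-89200/89999))*42811 = (15559 - 1070400/89999)*42811 = (1399224041/89999)*42811 = 59902180419251/89999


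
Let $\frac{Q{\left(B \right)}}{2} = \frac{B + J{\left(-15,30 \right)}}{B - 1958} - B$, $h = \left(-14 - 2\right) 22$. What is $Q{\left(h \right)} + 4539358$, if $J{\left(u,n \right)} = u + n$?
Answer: $\frac{5243771947}{1155} \approx 4.5401 \cdot 10^{6}$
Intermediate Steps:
$J{\left(u,n \right)} = n + u$
$h = -352$ ($h = \left(-16\right) 22 = -352$)
$Q{\left(B \right)} = - 2 B + \frac{2 \left(15 + B\right)}{-1958 + B}$ ($Q{\left(B \right)} = 2 \left(\frac{B + \left(30 - 15\right)}{B - 1958} - B\right) = 2 \left(\frac{B + 15}{-1958 + B} - B\right) = 2 \left(\frac{15 + B}{-1958 + B} - B\right) = 2 \left(- B + \frac{15 + B}{-1958 + B}\right) = - 2 B + \frac{2 \left(15 + B\right)}{-1958 + B}$)
$Q{\left(h \right)} + 4539358 = \frac{2 \left(15 - \left(-352\right)^{2} + 1959 \left(-352\right)\right)}{-1958 - 352} + 4539358 = \frac{2 \left(15 - 123904 - 689568\right)}{-2310} + 4539358 = 2 \left(- \frac{1}{2310}\right) \left(15 - 123904 - 689568\right) + 4539358 = 2 \left(- \frac{1}{2310}\right) \left(-813457\right) + 4539358 = \frac{813457}{1155} + 4539358 = \frac{5243771947}{1155}$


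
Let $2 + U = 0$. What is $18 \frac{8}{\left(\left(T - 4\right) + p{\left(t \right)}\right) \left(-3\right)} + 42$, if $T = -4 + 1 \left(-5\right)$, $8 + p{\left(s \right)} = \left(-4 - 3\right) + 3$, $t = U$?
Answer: $\frac{1098}{25} \approx 43.92$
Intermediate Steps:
$U = -2$ ($U = -2 + 0 = -2$)
$t = -2$
$p{\left(s \right)} = -12$ ($p{\left(s \right)} = -8 + \left(\left(-4 - 3\right) + 3\right) = -8 + \left(-7 + 3\right) = -8 - 4 = -12$)
$T = -9$ ($T = -4 - 5 = -9$)
$18 \frac{8}{\left(\left(T - 4\right) + p{\left(t \right)}\right) \left(-3\right)} + 42 = 18 \frac{8}{\left(\left(-9 - 4\right) - 12\right) \left(-3\right)} + 42 = 18 \frac{8}{\left(-13 - 12\right) \left(-3\right)} + 42 = 18 \frac{8}{\left(-25\right) \left(-3\right)} + 42 = 18 \cdot \frac{8}{75} + 42 = \frac{48}{25} + 42 = \frac{1098}{25}$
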